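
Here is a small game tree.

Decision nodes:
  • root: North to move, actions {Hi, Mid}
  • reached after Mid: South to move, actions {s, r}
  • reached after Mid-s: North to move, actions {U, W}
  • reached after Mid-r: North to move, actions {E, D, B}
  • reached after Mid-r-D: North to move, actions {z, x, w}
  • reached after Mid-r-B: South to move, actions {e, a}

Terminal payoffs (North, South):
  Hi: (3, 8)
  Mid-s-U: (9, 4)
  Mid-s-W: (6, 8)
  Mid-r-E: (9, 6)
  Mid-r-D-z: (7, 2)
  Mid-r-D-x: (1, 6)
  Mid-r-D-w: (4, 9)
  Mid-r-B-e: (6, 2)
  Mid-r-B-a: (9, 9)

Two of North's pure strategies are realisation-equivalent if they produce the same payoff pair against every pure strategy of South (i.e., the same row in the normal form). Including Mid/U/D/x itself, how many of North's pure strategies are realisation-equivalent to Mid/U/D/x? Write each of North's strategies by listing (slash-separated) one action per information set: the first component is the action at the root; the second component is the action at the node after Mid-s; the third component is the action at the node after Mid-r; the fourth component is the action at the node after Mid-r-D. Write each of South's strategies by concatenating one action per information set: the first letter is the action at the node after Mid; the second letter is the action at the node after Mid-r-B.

1

Row for Mid/U/D/x (columns se, sa, re, ra): (9,4) (9,4) (1,6) (1,6).
Every one of North's information sets is on the play path for some reply by South when North follows Mid/U/D/x.
Changing the action at any of them therefore changes at least one column, so only Mid/U/D/x itself gives this row.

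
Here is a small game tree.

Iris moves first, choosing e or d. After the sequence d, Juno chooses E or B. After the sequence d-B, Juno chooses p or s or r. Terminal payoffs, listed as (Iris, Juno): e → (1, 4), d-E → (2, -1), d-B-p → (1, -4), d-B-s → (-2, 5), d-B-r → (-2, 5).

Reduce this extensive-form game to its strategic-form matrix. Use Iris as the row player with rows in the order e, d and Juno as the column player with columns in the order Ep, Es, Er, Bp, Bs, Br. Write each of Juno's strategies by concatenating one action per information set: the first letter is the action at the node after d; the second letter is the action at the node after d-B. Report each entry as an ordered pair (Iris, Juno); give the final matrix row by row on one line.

           Ep       Es       Er       Bp       Bs       Br
   e    (1,4)    (1,4)    (1,4)    (1,4)    (1,4)    (1,4)
   d   (2,-1)   (2,-1)   (2,-1)   (1,-4)   (-2,5)   (-2,5)

e: (1,4) (1,4) (1,4) (1,4) (1,4) (1,4) | d: (2,-1) (2,-1) (2,-1) (1,-4) (-2,5) (-2,5)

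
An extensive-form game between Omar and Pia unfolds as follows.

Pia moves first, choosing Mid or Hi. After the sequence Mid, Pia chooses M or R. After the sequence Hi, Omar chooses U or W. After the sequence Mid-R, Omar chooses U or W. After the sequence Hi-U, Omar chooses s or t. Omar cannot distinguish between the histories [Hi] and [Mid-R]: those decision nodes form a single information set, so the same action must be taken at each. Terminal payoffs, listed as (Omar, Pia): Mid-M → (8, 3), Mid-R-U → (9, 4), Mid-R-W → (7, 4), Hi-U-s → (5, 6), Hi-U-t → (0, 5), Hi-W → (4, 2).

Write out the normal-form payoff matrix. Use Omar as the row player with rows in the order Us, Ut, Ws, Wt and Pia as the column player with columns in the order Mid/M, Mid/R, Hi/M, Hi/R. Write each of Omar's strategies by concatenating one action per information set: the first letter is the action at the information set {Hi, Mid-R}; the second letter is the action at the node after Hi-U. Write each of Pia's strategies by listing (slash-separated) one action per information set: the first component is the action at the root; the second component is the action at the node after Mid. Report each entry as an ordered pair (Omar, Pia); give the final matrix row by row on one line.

        Mid/M    Mid/R     Hi/M     Hi/R
  Us    (8,3)    (9,4)    (5,6)    (5,6)
  Ut    (8,3)    (9,4)    (0,5)    (0,5)
  Ws    (8,3)    (7,4)    (4,2)    (4,2)
  Wt    (8,3)    (7,4)    (4,2)    (4,2)

Us: (8,3) (9,4) (5,6) (5,6) | Ut: (8,3) (9,4) (0,5) (0,5) | Ws: (8,3) (7,4) (4,2) (4,2) | Wt: (8,3) (7,4) (4,2) (4,2)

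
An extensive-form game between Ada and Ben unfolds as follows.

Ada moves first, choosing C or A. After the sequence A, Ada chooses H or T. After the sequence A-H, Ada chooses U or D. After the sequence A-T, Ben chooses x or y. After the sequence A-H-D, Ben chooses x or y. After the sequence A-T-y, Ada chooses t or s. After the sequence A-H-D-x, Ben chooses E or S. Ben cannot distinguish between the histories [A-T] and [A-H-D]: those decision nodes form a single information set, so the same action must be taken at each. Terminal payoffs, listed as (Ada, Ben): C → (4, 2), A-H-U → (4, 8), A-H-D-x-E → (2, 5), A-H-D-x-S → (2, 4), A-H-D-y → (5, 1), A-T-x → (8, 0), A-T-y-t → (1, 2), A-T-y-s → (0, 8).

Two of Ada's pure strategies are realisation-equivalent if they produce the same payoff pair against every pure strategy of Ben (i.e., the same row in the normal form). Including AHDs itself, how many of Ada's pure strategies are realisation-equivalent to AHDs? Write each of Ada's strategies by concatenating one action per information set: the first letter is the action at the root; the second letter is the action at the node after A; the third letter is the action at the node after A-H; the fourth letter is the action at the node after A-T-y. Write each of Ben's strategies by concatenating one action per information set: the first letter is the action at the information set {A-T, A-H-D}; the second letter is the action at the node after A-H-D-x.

2

Row for AHDs (columns xE, xS, yE, yS): (2,5) (2,4) (5,1) (5,1).
Under AHDs, Ada's choice at the node after A-T-y can never be reached regardless of what Ben does, so varying those choices leaves every outcome unchanged.
Holding the reachable choices fixed and varying the unreachable one freely already gives 2 equivalent strategies.
No other strategy reproduces this row, so those 2 are the full class: AHDt, AHDs.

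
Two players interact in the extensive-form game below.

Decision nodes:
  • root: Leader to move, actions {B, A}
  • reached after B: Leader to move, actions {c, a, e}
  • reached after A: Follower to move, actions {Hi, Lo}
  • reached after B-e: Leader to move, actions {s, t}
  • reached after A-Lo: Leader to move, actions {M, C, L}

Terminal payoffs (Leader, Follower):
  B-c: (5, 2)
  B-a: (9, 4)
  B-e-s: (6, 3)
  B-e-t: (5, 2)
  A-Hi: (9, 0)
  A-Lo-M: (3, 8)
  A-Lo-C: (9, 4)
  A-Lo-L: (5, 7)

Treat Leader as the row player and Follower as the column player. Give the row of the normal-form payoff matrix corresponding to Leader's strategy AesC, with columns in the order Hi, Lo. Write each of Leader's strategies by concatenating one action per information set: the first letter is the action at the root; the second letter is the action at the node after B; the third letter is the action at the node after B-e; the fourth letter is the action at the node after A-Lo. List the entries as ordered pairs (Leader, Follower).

(9,0) (9,4)

vs Hi: Leader plays A → Follower plays Hi at [A] → (9, 0)
vs Lo: Leader plays A → Follower plays Lo at [A] → Leader plays C at [A-Lo] → (9, 4)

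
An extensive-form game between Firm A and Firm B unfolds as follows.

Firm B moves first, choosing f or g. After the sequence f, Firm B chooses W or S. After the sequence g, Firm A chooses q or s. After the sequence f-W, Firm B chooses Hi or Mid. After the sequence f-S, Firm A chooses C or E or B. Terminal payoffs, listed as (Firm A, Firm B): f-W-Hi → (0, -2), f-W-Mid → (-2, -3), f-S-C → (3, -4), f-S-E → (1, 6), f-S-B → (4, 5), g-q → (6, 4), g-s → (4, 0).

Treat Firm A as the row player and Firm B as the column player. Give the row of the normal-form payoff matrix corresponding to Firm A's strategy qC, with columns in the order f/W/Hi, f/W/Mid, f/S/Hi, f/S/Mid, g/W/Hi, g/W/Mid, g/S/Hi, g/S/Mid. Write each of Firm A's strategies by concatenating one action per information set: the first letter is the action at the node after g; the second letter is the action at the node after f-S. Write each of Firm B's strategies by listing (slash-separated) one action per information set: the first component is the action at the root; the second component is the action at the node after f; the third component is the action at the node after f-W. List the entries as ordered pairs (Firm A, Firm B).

vs f/W/Hi: Firm B plays f → Firm B plays W at [f] → Firm B plays Hi at [f-W] → (0, -2)
vs f/W/Mid: Firm B plays f → Firm B plays W at [f] → Firm B plays Mid at [f-W] → (-2, -3)
vs f/S/Hi: Firm B plays f → Firm B plays S at [f] → Firm A plays C at [f-S] → (3, -4)
vs f/S/Mid: Firm B plays f → Firm B plays S at [f] → Firm A plays C at [f-S] → (3, -4)
vs g/W/Hi: Firm B plays g → Firm A plays q at [g] → (6, 4)
vs g/W/Mid: Firm B plays g → Firm A plays q at [g] → (6, 4)
vs g/S/Hi: Firm B plays g → Firm A plays q at [g] → (6, 4)
vs g/S/Mid: Firm B plays g → Firm A plays q at [g] → (6, 4)

(0,-2) (-2,-3) (3,-4) (3,-4) (6,4) (6,4) (6,4) (6,4)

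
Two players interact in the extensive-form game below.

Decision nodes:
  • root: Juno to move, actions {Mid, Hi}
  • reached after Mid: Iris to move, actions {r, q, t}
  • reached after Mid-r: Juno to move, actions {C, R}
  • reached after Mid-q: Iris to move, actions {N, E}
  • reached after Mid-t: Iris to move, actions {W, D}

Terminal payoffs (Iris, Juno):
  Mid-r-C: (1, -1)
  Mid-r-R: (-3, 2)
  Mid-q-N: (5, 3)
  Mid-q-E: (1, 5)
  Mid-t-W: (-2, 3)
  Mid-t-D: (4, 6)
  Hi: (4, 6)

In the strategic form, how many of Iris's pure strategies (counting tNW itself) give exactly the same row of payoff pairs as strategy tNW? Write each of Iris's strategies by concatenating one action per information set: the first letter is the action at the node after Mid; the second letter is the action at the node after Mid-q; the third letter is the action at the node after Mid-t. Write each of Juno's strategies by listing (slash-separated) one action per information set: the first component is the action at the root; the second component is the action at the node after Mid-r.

Row for tNW (columns Mid/C, Mid/R, Hi/C, Hi/R): (-2,3) (-2,3) (4,6) (4,6).
Under tNW, Iris's choice at the node after Mid-q can never be reached regardless of what Juno does, so varying those choices leaves every outcome unchanged.
Holding the reachable choices fixed and varying the unreachable one freely already gives 2 equivalent strategies.
No other strategy reproduces this row, so those 2 are the full class: tNW, tEW.

2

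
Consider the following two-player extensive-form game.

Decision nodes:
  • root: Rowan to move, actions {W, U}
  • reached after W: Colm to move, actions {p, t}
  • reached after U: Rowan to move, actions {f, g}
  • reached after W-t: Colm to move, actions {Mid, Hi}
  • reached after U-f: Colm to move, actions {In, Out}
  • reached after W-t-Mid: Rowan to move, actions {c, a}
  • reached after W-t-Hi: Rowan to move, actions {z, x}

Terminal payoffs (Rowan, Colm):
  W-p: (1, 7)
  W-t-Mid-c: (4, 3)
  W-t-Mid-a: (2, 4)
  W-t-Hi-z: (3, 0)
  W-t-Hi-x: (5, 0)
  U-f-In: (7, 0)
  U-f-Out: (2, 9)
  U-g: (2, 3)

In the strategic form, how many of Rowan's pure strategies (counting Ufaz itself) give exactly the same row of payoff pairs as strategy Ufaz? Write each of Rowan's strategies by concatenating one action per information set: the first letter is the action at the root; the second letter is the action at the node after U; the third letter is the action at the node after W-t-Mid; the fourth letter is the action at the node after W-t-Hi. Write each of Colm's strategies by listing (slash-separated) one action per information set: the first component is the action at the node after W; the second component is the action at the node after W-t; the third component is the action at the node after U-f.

4

Row for Ufaz (columns p/Mid/In, p/Mid/Out, p/Hi/In, p/Hi/Out, t/Mid/In, t/Mid/Out, t/Hi/In, t/Hi/Out): (7,0) (2,9) (7,0) (2,9) (7,0) (2,9) (7,0) (2,9).
Under Ufaz, Rowan's choice at the node after W-t-Mid and at the node after W-t-Hi can never be reached regardless of what Colm does, so varying those choices leaves every outcome unchanged.
Holding the reachable choices fixed and varying the unreachable ones freely already gives 2 × 2 = 4 equivalent strategies.
No other strategy reproduces this row, so those 4 are the full class: Ufcz, Ufcx, Ufaz, Ufax.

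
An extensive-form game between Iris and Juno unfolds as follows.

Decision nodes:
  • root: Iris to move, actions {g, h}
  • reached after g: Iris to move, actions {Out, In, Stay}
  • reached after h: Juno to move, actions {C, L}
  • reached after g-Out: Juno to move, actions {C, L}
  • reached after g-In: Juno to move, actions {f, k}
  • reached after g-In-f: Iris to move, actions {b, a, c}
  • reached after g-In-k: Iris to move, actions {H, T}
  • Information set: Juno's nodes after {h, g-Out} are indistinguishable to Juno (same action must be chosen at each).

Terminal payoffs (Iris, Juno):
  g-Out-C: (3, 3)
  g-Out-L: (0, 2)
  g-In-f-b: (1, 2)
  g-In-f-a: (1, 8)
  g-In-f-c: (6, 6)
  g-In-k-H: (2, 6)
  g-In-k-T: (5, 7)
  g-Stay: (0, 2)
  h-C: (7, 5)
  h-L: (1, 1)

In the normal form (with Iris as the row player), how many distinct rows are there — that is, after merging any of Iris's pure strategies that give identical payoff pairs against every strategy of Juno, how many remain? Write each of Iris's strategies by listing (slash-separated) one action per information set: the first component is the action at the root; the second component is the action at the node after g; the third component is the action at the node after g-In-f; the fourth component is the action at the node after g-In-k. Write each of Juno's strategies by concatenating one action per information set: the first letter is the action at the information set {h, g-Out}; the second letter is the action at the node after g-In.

9

Iris has 36 pure strategies: g/Out/b/H, g/Out/b/T, g/Out/a/H, g/Out/a/T, g/Out/c/H, g/Out/c/T, g/In/b/H, g/In/b/T, g/In/a/H, g/In/a/T, g/In/c/H, g/In/c/T, g/Stay/b/H, g/Stay/b/T, g/Stay/a/H, g/Stay/a/T, g/Stay/c/H, g/Stay/c/T, h/Out/b/H, h/Out/b/T, h/Out/a/H, h/Out/a/T, h/Out/c/H, h/Out/c/T, h/In/b/H, h/In/b/T, h/In/a/H, h/In/a/T, h/In/c/H, h/In/c/T, h/Stay/b/H, h/Stay/b/T, h/Stay/a/H, h/Stay/a/T, h/Stay/c/H, h/Stay/c/T. Columns: Cf, Ck, Lf, Lk.
{g/Out/b/H, g/Out/b/T, g/Out/a/H, g/Out/a/T, g/Out/c/H, g/Out/c/T} → row (3,3) (3,3) (0,2) (0,2)
{g/In/b/H} → row (1,2) (2,6) (1,2) (2,6)
{g/In/b/T} → row (1,2) (5,7) (1,2) (5,7)
{g/In/a/H} → row (1,8) (2,6) (1,8) (2,6)
{g/In/a/T} → row (1,8) (5,7) (1,8) (5,7)
{g/In/c/H} → row (6,6) (2,6) (6,6) (2,6)
{g/In/c/T} → row (6,6) (5,7) (6,6) (5,7)
{g/Stay/b/H, g/Stay/b/T, g/Stay/a/H, g/Stay/a/T, g/Stay/c/H, g/Stay/c/T} → row (0,2) (0,2) (0,2) (0,2)
{h/Out/b/H, h/Out/b/T, h/Out/a/H, h/Out/a/T, h/Out/c/H, h/Out/c/T, h/In/b/H, h/In/b/T, h/In/a/H, h/In/a/T, h/In/c/H, h/In/c/T, h/Stay/b/H, h/Stay/b/T, h/Stay/a/H, h/Stay/a/T, h/Stay/c/H, h/Stay/c/T} → row (7,5) (7,5) (1,1) (1,1)
That's 9 distinct rows out of 36 strategies.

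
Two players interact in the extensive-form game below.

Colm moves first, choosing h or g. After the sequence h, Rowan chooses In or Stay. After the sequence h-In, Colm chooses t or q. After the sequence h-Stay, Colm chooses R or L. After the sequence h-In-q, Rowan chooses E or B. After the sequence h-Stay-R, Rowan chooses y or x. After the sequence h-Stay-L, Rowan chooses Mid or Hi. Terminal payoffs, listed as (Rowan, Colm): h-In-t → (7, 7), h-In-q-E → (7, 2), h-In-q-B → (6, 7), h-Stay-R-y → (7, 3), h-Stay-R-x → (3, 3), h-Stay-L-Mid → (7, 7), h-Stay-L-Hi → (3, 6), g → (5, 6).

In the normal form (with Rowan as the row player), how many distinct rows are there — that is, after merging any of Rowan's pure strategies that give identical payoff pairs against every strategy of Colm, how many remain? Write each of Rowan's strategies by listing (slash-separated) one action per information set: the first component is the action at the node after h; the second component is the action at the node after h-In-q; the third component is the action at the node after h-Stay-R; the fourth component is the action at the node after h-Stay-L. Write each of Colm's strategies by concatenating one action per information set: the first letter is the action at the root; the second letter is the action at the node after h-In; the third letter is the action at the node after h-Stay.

Rowan has 16 pure strategies: In/E/y/Mid, In/E/y/Hi, In/E/x/Mid, In/E/x/Hi, In/B/y/Mid, In/B/y/Hi, In/B/x/Mid, In/B/x/Hi, Stay/E/y/Mid, Stay/E/y/Hi, Stay/E/x/Mid, Stay/E/x/Hi, Stay/B/y/Mid, Stay/B/y/Hi, Stay/B/x/Mid, Stay/B/x/Hi. Columns: htR, htL, hqR, hqL, gtR, gtL, gqR, gqL.
{In/E/y/Mid, In/E/y/Hi, In/E/x/Mid, In/E/x/Hi} → row (7,7) (7,7) (7,2) (7,2) (5,6) (5,6) (5,6) (5,6)
{In/B/y/Mid, In/B/y/Hi, In/B/x/Mid, In/B/x/Hi} → row (7,7) (7,7) (6,7) (6,7) (5,6) (5,6) (5,6) (5,6)
{Stay/E/y/Mid, Stay/B/y/Mid} → row (7,3) (7,7) (7,3) (7,7) (5,6) (5,6) (5,6) (5,6)
{Stay/E/y/Hi, Stay/B/y/Hi} → row (7,3) (3,6) (7,3) (3,6) (5,6) (5,6) (5,6) (5,6)
{Stay/E/x/Mid, Stay/B/x/Mid} → row (3,3) (7,7) (3,3) (7,7) (5,6) (5,6) (5,6) (5,6)
{Stay/E/x/Hi, Stay/B/x/Hi} → row (3,3) (3,6) (3,3) (3,6) (5,6) (5,6) (5,6) (5,6)
That's 6 distinct rows out of 16 strategies.

6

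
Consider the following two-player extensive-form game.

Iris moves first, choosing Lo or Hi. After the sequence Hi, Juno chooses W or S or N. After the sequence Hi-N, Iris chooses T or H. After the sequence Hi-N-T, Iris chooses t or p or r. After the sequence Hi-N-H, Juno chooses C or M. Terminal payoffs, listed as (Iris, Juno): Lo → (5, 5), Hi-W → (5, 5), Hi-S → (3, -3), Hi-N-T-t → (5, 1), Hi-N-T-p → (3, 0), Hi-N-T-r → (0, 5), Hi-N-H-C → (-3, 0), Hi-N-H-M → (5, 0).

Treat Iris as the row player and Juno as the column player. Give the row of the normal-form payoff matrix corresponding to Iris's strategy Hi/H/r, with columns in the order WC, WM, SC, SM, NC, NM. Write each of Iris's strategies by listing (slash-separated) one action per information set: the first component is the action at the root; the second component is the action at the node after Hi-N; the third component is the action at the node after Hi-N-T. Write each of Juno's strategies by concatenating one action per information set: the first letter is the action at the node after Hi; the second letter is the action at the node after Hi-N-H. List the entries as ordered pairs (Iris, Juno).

(5,5) (5,5) (3,-3) (3,-3) (-3,0) (5,0)

vs WC: Iris plays Hi → Juno plays W at [Hi] → (5, 5)
vs WM: Iris plays Hi → Juno plays W at [Hi] → (5, 5)
vs SC: Iris plays Hi → Juno plays S at [Hi] → (3, -3)
vs SM: Iris plays Hi → Juno plays S at [Hi] → (3, -3)
vs NC: Iris plays Hi → Juno plays N at [Hi] → Iris plays H at [Hi-N] → Juno plays C at [Hi-N-H] → (-3, 0)
vs NM: Iris plays Hi → Juno plays N at [Hi] → Iris plays H at [Hi-N] → Juno plays M at [Hi-N-H] → (5, 0)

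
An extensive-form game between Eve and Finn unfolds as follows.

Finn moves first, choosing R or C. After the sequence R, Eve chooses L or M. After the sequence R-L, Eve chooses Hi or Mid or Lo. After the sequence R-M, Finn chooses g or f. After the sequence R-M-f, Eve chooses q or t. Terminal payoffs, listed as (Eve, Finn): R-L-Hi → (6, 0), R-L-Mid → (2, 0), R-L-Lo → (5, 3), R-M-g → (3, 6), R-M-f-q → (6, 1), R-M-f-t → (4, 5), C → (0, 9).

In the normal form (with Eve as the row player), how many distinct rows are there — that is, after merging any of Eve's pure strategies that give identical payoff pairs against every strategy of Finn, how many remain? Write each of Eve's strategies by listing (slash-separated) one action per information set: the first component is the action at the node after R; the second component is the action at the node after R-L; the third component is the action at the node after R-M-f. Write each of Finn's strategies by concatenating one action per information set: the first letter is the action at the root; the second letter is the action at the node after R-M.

5

Eve has 12 pure strategies: L/Hi/q, L/Hi/t, L/Mid/q, L/Mid/t, L/Lo/q, L/Lo/t, M/Hi/q, M/Hi/t, M/Mid/q, M/Mid/t, M/Lo/q, M/Lo/t. Columns: Rg, Rf, Cg, Cf.
{L/Hi/q, L/Hi/t} → row (6,0) (6,0) (0,9) (0,9)
{L/Mid/q, L/Mid/t} → row (2,0) (2,0) (0,9) (0,9)
{L/Lo/q, L/Lo/t} → row (5,3) (5,3) (0,9) (0,9)
{M/Hi/q, M/Mid/q, M/Lo/q} → row (3,6) (6,1) (0,9) (0,9)
{M/Hi/t, M/Mid/t, M/Lo/t} → row (3,6) (4,5) (0,9) (0,9)
That's 5 distinct rows out of 12 strategies.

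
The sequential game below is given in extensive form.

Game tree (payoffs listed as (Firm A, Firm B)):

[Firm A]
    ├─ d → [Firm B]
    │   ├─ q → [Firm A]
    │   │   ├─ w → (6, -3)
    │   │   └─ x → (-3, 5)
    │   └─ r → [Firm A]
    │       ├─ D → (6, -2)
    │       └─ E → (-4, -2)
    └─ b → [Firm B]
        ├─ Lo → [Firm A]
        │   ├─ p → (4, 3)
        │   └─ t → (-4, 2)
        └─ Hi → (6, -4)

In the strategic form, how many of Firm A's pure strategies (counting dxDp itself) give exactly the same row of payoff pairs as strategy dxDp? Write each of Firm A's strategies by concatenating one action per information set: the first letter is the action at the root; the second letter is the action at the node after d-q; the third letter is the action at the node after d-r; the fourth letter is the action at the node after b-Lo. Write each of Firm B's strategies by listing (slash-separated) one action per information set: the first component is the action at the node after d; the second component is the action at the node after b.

Row for dxDp (columns q/Lo, q/Hi, r/Lo, r/Hi): (-3,5) (-3,5) (6,-2) (6,-2).
Under dxDp, Firm A's choice at the node after b-Lo can never be reached regardless of what Firm B does, so varying those choices leaves every outcome unchanged.
Holding the reachable choices fixed and varying the unreachable one freely already gives 2 equivalent strategies.
No other strategy reproduces this row, so those 2 are the full class: dxDp, dxDt.

2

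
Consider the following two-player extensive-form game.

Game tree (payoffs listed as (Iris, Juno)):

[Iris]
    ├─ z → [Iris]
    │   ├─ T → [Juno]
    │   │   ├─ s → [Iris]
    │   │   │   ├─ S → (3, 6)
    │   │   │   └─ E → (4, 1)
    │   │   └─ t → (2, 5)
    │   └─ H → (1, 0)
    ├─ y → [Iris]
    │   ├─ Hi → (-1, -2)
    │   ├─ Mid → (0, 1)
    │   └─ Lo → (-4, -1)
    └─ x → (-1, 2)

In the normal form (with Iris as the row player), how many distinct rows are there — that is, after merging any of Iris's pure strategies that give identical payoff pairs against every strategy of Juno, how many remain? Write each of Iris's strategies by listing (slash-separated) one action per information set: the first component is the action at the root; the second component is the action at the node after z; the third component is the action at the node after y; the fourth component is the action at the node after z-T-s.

7

Iris has 36 pure strategies: z/T/Hi/S, z/T/Hi/E, z/T/Mid/S, z/T/Mid/E, z/T/Lo/S, z/T/Lo/E, z/H/Hi/S, z/H/Hi/E, z/H/Mid/S, z/H/Mid/E, z/H/Lo/S, z/H/Lo/E, y/T/Hi/S, y/T/Hi/E, y/T/Mid/S, y/T/Mid/E, y/T/Lo/S, y/T/Lo/E, y/H/Hi/S, y/H/Hi/E, y/H/Mid/S, y/H/Mid/E, y/H/Lo/S, y/H/Lo/E, x/T/Hi/S, x/T/Hi/E, x/T/Mid/S, x/T/Mid/E, x/T/Lo/S, x/T/Lo/E, x/H/Hi/S, x/H/Hi/E, x/H/Mid/S, x/H/Mid/E, x/H/Lo/S, x/H/Lo/E. Columns: s, t.
{z/T/Hi/S, z/T/Mid/S, z/T/Lo/S} → row (3,6) (2,5)
{z/T/Hi/E, z/T/Mid/E, z/T/Lo/E} → row (4,1) (2,5)
{z/H/Hi/S, z/H/Hi/E, z/H/Mid/S, z/H/Mid/E, z/H/Lo/S, z/H/Lo/E} → row (1,0) (1,0)
{y/T/Hi/S, y/T/Hi/E, y/H/Hi/S, y/H/Hi/E} → row (-1,-2) (-1,-2)
{y/T/Mid/S, y/T/Mid/E, y/H/Mid/S, y/H/Mid/E} → row (0,1) (0,1)
{y/T/Lo/S, y/T/Lo/E, y/H/Lo/S, y/H/Lo/E} → row (-4,-1) (-4,-1)
{x/T/Hi/S, x/T/Hi/E, x/T/Mid/S, x/T/Mid/E, x/T/Lo/S, x/T/Lo/E, x/H/Hi/S, x/H/Hi/E, x/H/Mid/S, x/H/Mid/E, x/H/Lo/S, x/H/Lo/E} → row (-1,2) (-1,2)
That's 7 distinct rows out of 36 strategies.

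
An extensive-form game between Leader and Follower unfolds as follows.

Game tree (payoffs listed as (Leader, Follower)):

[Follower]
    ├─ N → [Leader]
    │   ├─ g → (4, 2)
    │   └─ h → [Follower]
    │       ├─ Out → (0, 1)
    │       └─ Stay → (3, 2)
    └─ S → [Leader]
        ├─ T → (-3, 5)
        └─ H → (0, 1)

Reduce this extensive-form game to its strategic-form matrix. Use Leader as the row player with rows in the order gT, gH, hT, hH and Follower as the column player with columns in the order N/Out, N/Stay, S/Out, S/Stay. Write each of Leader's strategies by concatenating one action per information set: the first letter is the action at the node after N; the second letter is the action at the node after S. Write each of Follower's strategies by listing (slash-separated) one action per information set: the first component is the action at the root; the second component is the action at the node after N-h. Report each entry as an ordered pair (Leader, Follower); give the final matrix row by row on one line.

        N/Out   N/Stay    S/Out   S/Stay
  gT    (4,2)    (4,2)   (-3,5)   (-3,5)
  gH    (4,2)    (4,2)    (0,1)    (0,1)
  hT    (0,1)    (3,2)   (-3,5)   (-3,5)
  hH    (0,1)    (3,2)    (0,1)    (0,1)

gT: (4,2) (4,2) (-3,5) (-3,5) | gH: (4,2) (4,2) (0,1) (0,1) | hT: (0,1) (3,2) (-3,5) (-3,5) | hH: (0,1) (3,2) (0,1) (0,1)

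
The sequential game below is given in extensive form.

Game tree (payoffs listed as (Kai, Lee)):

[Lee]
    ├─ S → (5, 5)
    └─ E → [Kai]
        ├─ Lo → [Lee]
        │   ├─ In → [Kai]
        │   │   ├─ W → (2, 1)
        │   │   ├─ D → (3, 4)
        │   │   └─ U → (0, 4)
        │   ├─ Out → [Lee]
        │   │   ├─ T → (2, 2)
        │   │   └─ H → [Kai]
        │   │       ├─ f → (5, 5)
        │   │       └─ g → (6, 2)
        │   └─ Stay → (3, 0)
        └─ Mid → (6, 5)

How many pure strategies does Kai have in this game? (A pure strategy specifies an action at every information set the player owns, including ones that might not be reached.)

12

Kai owns the node after E with actions {Lo, Mid} — two choices.
Kai owns the node after E-Lo-In with actions {W, D, U} — three choices.
Kai owns the node after E-Lo-Out-H with actions {f, g} — two choices.
A pure strategy fixes one action at each information set independently, so the count is the product 2 × 3 × 2 = 12.
(For reference, Lee has 12 pure strategies, giving a 12×12 normal-form matrix.)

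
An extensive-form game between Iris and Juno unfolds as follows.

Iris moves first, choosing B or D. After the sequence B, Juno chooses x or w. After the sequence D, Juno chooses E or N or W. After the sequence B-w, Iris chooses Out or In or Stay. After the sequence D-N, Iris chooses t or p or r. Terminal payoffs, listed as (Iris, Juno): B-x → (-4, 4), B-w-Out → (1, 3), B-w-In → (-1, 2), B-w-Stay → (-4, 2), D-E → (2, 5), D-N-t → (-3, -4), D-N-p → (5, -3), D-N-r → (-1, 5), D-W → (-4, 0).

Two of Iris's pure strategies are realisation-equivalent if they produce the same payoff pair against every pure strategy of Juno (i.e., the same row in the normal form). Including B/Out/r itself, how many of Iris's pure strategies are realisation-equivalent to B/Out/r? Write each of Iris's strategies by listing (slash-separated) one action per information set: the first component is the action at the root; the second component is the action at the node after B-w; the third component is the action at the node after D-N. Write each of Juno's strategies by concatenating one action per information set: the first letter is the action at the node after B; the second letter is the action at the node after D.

3

Row for B/Out/r (columns xE, xN, xW, wE, wN, wW): (-4,4) (-4,4) (-4,4) (1,3) (1,3) (1,3).
Under B/Out/r, Iris's choice at the node after D-N can never be reached regardless of what Juno does, so varying those choices leaves every outcome unchanged.
Holding the reachable choices fixed and varying the unreachable one freely already gives 3 equivalent strategies.
No other strategy reproduces this row, so those 3 are the full class: B/Out/t, B/Out/p, B/Out/r.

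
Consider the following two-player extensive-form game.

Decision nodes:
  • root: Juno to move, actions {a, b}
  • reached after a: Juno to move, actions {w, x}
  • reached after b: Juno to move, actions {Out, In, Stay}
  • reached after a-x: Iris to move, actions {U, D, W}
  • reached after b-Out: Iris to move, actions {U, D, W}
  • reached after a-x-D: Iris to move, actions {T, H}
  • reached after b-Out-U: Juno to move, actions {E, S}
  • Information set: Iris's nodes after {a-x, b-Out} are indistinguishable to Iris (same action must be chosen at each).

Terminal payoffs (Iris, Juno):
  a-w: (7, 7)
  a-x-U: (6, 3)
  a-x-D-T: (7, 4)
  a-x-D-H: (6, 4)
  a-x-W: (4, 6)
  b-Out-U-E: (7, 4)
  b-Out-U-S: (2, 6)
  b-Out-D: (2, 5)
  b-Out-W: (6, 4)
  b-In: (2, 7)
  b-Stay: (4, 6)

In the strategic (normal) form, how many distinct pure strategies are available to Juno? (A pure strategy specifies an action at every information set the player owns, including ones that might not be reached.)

24

Juno owns the root with actions {a, b} — two choices.
Juno owns the node after a with actions {w, x} — two choices.
Juno owns the node after b with actions {Out, In, Stay} — three choices.
Juno owns the node after b-Out-U with actions {E, S} — two choices.
A pure strategy fixes one action at each information set independently, so the count is the product 2 × 2 × 3 × 2 = 24.
(For reference, Iris has 6 pure strategies, giving a 24×6 normal-form matrix.)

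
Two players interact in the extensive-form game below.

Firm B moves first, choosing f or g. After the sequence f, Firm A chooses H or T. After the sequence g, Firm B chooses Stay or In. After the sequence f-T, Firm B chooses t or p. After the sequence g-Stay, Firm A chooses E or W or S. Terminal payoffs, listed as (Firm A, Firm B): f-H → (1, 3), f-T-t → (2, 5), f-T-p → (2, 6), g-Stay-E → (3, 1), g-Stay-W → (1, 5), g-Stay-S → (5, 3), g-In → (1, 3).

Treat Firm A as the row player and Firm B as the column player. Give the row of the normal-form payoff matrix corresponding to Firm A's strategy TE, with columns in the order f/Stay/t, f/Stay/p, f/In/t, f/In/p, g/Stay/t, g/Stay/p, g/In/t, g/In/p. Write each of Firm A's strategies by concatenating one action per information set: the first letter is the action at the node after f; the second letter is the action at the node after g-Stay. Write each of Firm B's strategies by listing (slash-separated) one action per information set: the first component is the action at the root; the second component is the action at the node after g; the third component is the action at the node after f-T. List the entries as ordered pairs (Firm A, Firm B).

(2,5) (2,6) (2,5) (2,6) (3,1) (3,1) (1,3) (1,3)

vs f/Stay/t: Firm B plays f → Firm A plays T at [f] → Firm B plays t at [f-T] → (2, 5)
vs f/Stay/p: Firm B plays f → Firm A plays T at [f] → Firm B plays p at [f-T] → (2, 6)
vs f/In/t: Firm B plays f → Firm A plays T at [f] → Firm B plays t at [f-T] → (2, 5)
vs f/In/p: Firm B plays f → Firm A plays T at [f] → Firm B plays p at [f-T] → (2, 6)
vs g/Stay/t: Firm B plays g → Firm B plays Stay at [g] → Firm A plays E at [g-Stay] → (3, 1)
vs g/Stay/p: Firm B plays g → Firm B plays Stay at [g] → Firm A plays E at [g-Stay] → (3, 1)
vs g/In/t: Firm B plays g → Firm B plays In at [g] → (1, 3)
vs g/In/p: Firm B plays g → Firm B plays In at [g] → (1, 3)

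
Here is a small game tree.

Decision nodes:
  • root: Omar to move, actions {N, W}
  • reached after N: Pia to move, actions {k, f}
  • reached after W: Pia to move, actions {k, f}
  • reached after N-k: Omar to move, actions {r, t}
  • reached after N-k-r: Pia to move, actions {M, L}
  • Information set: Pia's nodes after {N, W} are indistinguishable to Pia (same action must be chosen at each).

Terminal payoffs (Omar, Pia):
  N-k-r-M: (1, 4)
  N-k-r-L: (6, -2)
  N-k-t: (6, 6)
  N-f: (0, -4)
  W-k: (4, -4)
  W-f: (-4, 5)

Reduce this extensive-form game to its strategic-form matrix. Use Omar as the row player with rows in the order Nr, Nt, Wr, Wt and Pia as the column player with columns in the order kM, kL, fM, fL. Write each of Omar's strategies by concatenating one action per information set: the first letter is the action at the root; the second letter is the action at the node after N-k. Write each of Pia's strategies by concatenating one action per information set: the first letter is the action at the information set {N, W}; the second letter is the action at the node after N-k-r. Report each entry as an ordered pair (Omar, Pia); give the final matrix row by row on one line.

           kM       kL       fM       fL
  Nr    (1,4)   (6,-2)   (0,-4)   (0,-4)
  Nt    (6,6)    (6,6)   (0,-4)   (0,-4)
  Wr   (4,-4)   (4,-4)   (-4,5)   (-4,5)
  Wt   (4,-4)   (4,-4)   (-4,5)   (-4,5)

Nr: (1,4) (6,-2) (0,-4) (0,-4) | Nt: (6,6) (6,6) (0,-4) (0,-4) | Wr: (4,-4) (4,-4) (-4,5) (-4,5) | Wt: (4,-4) (4,-4) (-4,5) (-4,5)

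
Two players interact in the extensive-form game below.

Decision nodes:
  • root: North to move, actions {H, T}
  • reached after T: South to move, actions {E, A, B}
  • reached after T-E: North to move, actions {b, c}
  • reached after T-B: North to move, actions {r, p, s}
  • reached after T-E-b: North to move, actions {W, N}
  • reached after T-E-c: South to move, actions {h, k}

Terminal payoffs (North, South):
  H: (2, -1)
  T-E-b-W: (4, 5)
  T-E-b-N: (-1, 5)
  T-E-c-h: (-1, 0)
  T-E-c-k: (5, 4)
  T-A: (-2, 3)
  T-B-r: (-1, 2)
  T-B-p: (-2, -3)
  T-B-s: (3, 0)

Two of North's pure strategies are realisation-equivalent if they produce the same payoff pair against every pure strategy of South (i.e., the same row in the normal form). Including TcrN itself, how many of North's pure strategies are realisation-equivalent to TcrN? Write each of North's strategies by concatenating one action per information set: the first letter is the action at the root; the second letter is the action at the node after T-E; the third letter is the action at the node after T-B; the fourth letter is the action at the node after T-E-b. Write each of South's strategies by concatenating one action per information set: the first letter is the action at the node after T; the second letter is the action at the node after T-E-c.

2

Row for TcrN (columns Eh, Ek, Ah, Ak, Bh, Bk): (-1,0) (5,4) (-2,3) (-2,3) (-1,2) (-1,2).
Under TcrN, North's choice at the node after T-E-b can never be reached regardless of what South does, so varying those choices leaves every outcome unchanged.
Holding the reachable choices fixed and varying the unreachable one freely already gives 2 equivalent strategies.
No other strategy reproduces this row, so those 2 are the full class: TcrW, TcrN.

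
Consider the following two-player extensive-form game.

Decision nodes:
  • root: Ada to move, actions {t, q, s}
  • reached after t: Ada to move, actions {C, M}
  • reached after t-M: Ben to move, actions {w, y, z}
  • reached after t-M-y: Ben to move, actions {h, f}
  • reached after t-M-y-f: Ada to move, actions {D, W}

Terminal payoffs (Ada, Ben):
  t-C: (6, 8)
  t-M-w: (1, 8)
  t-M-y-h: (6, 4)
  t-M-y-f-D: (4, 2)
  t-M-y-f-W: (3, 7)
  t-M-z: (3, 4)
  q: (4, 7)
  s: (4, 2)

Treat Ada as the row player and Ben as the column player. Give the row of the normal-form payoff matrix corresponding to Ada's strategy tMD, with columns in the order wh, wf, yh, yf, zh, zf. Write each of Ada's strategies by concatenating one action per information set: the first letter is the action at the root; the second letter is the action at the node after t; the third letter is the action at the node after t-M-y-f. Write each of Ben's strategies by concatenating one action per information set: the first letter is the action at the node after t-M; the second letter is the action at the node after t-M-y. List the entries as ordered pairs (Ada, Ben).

(1,8) (1,8) (6,4) (4,2) (3,4) (3,4)

vs wh: Ada plays t → Ada plays M at [t] → Ben plays w at [t-M] → (1, 8)
vs wf: Ada plays t → Ada plays M at [t] → Ben plays w at [t-M] → (1, 8)
vs yh: Ada plays t → Ada plays M at [t] → Ben plays y at [t-M] → Ben plays h at [t-M-y] → (6, 4)
vs yf: Ada plays t → Ada plays M at [t] → Ben plays y at [t-M] → Ben plays f at [t-M-y] → Ada plays D at [t-M-y-f] → (4, 2)
vs zh: Ada plays t → Ada plays M at [t] → Ben plays z at [t-M] → (3, 4)
vs zf: Ada plays t → Ada plays M at [t] → Ben plays z at [t-M] → (3, 4)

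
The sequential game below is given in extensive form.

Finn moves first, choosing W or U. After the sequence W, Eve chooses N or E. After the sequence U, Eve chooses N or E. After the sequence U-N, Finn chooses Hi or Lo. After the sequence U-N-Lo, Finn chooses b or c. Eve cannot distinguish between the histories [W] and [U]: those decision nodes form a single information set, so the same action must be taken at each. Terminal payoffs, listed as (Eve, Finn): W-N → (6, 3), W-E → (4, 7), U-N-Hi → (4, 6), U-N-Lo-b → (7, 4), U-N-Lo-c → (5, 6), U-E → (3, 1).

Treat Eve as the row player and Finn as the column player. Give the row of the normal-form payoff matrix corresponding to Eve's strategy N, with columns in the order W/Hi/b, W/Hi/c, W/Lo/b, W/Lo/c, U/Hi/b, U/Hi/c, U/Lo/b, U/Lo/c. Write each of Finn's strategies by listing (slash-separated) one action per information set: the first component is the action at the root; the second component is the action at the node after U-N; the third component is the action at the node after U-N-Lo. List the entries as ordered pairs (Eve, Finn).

vs W/Hi/b: Finn plays W → Eve plays N at [W] → (6, 3)
vs W/Hi/c: Finn plays W → Eve plays N at [W] → (6, 3)
vs W/Lo/b: Finn plays W → Eve plays N at [W] → (6, 3)
vs W/Lo/c: Finn plays W → Eve plays N at [W] → (6, 3)
vs U/Hi/b: Finn plays U → Eve plays N at [U] → Finn plays Hi at [U-N] → (4, 6)
vs U/Hi/c: Finn plays U → Eve plays N at [U] → Finn plays Hi at [U-N] → (4, 6)
vs U/Lo/b: Finn plays U → Eve plays N at [U] → Finn plays Lo at [U-N] → Finn plays b at [U-N-Lo] → (7, 4)
vs U/Lo/c: Finn plays U → Eve plays N at [U] → Finn plays Lo at [U-N] → Finn plays c at [U-N-Lo] → (5, 6)

(6,3) (6,3) (6,3) (6,3) (4,6) (4,6) (7,4) (5,6)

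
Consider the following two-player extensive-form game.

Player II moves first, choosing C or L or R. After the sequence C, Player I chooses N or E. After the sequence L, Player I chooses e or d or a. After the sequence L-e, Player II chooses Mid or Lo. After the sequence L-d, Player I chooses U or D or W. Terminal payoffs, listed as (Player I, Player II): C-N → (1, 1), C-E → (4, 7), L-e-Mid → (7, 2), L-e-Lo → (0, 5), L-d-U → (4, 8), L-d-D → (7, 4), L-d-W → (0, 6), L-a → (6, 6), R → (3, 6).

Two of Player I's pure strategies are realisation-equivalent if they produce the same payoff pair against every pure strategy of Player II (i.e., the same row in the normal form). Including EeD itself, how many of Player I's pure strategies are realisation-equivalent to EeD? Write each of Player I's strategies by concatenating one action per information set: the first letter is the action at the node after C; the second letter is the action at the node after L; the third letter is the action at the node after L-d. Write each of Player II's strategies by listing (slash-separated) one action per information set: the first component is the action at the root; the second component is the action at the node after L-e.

3

Row for EeD (columns C/Mid, C/Lo, L/Mid, L/Lo, R/Mid, R/Lo): (4,7) (4,7) (7,2) (0,5) (3,6) (3,6).
Under EeD, Player I's choice at the node after L-d can never be reached regardless of what Player II does, so varying those choices leaves every outcome unchanged.
Holding the reachable choices fixed and varying the unreachable one freely already gives 3 equivalent strategies.
No other strategy reproduces this row, so those 3 are the full class: EeU, EeD, EeW.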